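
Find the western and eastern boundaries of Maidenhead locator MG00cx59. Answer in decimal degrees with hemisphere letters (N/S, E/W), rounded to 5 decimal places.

60.20833° E, 60.21667° E

Field M=12, G=6: +12·20° lon, +6·10° lat → SW at lon 60°, lat -30°.
Square 0, 0: +0·2° lon, +0·1° lat → SW at lon 60°, lat -30°.
Subsquare c=2, x=23: +2·0.0833333° lon, +23·0.0416667° lat → SW at lon 60.1667°, lat -29.0417°.
Extended square 5, 9: +5·0.00833333° lon, +9·0.00416667° lat → SW at lon 60.2083°, lat -29.0042°.
Cell spans 0.00833333° lon × 0.00416667° lat.
west 60.20833° E, east 60.21667° E.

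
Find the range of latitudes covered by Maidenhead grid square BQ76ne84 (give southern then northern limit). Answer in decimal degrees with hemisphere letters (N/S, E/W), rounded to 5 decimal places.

76.18333° N, 76.18750° N

Field B=1, Q=16: +1·20° lon, +16·10° lat → SW at lon -160°, lat 70°.
Square 7, 6: +7·2° lon, +6·1° lat → SW at lon -146°, lat 76°.
Subsquare n=13, e=4: +13·0.0833333° lon, +4·0.0416667° lat → SW at lon -144.917°, lat 76.1667°.
Extended square 8, 4: +8·0.00833333° lon, +4·0.00416667° lat → SW at lon -144.85°, lat 76.1833°.
Cell spans 0.00833333° lon × 0.00416667° lat.
south 76.18333° N, north 76.18750° N.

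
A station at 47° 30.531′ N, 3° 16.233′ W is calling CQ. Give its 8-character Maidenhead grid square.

IN87im72

Add 180° to longitude and 90° to latitude: 176.72945, 137.50885.
Field: lon ⌊176.72945/20⌋ = 8 → I; lat ⌊137.50885/10⌋ = 13 → N.
Square: lon ⌊16.72945/2⌋ = 8; lat ⌊7.50885/1⌋ = 7.
Subsquare: lon ⌊0.72945/0.0833333⌋ = 8 → i; lat ⌊0.50885/0.0416667⌋ = 12 → m.
Extended square: lon ⌊0.06278/0.00833333⌋ = 7; lat ⌊0.00885/0.00416667⌋ = 2.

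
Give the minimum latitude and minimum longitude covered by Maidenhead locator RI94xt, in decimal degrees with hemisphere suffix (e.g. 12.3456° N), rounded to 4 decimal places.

Field R=17, I=8: +17·20° lon, +8·10° lat → SW at lon 160°, lat -10°.
Square 9, 4: +9·2° lon, +4·1° lat → SW at lon 178°, lat -6°.
Subsquare x=23, t=19: +23·0.0833333° lon, +19·0.0416667° lat → SW at lon 179.917°, lat -5.20833°.
latitude 5.2083° S, longitude 179.9167° E.

5.2083° S, 179.9167° E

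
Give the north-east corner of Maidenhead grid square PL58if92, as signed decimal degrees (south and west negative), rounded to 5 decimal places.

28.22083, 130.75000

Field P=15, L=11: +15·20° lon, +11·10° lat → SW at lon 120°, lat 20°.
Square 5, 8: +5·2° lon, +8·1° lat → SW at lon 130°, lat 28°.
Subsquare i=8, f=5: +8·0.0833333° lon, +5·0.0416667° lat → SW at lon 130.667°, lat 28.2083°.
Extended square 9, 2: +9·0.00833333° lon, +2·0.00416667° lat → SW at lon 130.742°, lat 28.2167°.
Cell spans 0.00833333° lon × 0.00416667° lat. NE corner is SW corner plus one full cell.
latitude 28.22083, longitude 130.75000.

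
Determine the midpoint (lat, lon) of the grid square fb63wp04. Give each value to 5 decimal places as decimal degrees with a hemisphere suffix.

Field F=5, B=1: +5·20° lon, +1·10° lat → SW at lon -80°, lat -80°.
Square 6, 3: +6·2° lon, +3·1° lat → SW at lon -68°, lat -77°.
Subsquare w=22, p=15: +22·0.0833333° lon, +15·0.0416667° lat → SW at lon -66.1667°, lat -76.375°.
Extended square 0, 4: +0·0.00833333° lon, +4·0.00416667° lat → SW at lon -66.1667°, lat -76.3583°.
Cell spans 0.00833333° lon × 0.00416667° lat. Centre is SW corner plus half of each.
latitude 76.35625° S, longitude 66.16250° W.

76.35625° S, 66.16250° W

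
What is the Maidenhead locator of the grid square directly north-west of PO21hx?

Longitude subsquare h = 7; −1 → 6 = g.
Latitude subsquare x = 23; +1 → 24, wraps to 0 = a, carry into square.
Latitude square 1; +1 → 2.

PO22ga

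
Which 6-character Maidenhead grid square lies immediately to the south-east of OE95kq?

OE95lp

Longitude subsquare k = 10; +1 → 11 = l.
Latitude subsquare q = 16; −1 → 15 = p.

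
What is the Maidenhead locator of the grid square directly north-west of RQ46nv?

RQ46mw

Longitude subsquare n = 13; −1 → 12 = m.
Latitude subsquare v = 21; +1 → 22 = w.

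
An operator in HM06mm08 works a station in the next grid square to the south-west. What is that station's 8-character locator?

HM06lm97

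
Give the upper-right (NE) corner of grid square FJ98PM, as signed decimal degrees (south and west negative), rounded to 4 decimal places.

8.5417, -60.6667

Field F=5, J=9: +5·20° lon, +9·10° lat → SW at lon -80°, lat 0°.
Square 9, 8: +9·2° lon, +8·1° lat → SW at lon -62°, lat 8°.
Subsquare p=15, m=12: +15·0.0833333° lon, +12·0.0416667° lat → SW at lon -60.75°, lat 8.5°.
Cell spans 0.0833333° lon × 0.0416667° lat. NE corner is SW corner plus one full cell.
latitude 8.5417, longitude -60.6667.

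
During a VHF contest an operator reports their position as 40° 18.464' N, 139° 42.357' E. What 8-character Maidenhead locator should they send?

PN90uh43

Shift to the Maidenhead origin (180°W, 90°S): lon 319.70595, lat 130.30773.
Field: lon ⌊319.70595/20⌋ = 15 → P; lat ⌊130.30773/10⌋ = 13 → N.
Square: lon ⌊19.70595/2⌋ = 9; lat ⌊0.30773/1⌋ = 0.
Subsquare: lon ⌊1.70595/0.0833333⌋ = 20 → u; lat ⌊0.30773/0.0416667⌋ = 7 → h.
Extended square: lon ⌊0.03928/0.00833333⌋ = 4; lat ⌊0.01607/0.00416667⌋ = 3.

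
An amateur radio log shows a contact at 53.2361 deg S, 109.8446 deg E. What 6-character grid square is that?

Offset from 180°W / 90°S: lon 289.8446°, lat 36.7639°.
Field (20°×10°, letters A–R): lon ⌊289.8446/20⌋ = 14 → O; lat ⌊36.7639/10⌋ = 3 → D.
Square (2°×1°, digits 0–9): lon ⌊9.8446/2⌋ = 4; lat ⌊6.7639/1⌋ = 6.
Subsquare (5′×2.5′, letters a–x): lon ⌊1.8446/0.0833333⌋ = 22 → w; lat ⌊0.7639/0.0416667⌋ = 18 → s.

OD46ws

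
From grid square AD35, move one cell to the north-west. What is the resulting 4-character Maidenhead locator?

AD26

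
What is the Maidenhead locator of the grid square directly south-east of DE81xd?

DE91ac

Longitude subsquare x = 23; +1 → 24, wraps to 0 = a, carry into square.
Longitude square 8; +1 → 9.
Latitude subsquare d = 3; −1 → 2 = c.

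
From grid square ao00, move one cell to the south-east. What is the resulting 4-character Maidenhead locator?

AN19

Longitude square 0; +1 → 1.
Latitude square 0; −1 → -1, wraps to 9, carry into field.
Latitude field O = 14; −1 → 13 = N.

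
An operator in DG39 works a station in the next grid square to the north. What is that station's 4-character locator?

DH30

Latitude square 9; +1 → 10, wraps to 0, carry into field.
Latitude field G = 6; +1 → 7 = H.
The longitude characters are unchanged.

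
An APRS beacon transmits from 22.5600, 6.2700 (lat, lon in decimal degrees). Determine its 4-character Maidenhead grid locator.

Shift to the Maidenhead origin (180°W, 90°S): lon 186.27, lat 112.56.
Field: 186.27/20 → 9 → J, 112.56/10 → 11 → L; chars JL.
Square: 6.27/2 → 3, 2.56/1 → 2; chars 32.

JL32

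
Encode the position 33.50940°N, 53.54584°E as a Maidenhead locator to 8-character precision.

LM63sm52

Offset from 180°W / 90°S: lon 233.54584°, lat 123.50940°.
Field: lon ⌊233.54584/20⌋ = 11 → L; lat ⌊123.50940/10⌋ = 12 → M.
Square: lon ⌊13.54584/2⌋ = 6; lat ⌊3.50940/1⌋ = 3.
Subsquare: lon ⌊1.54584/0.0833333⌋ = 18 → s; lat ⌊0.50940/0.0416667⌋ = 12 → m.
Extended square: lon ⌊0.04584/0.00833333⌋ = 5; lat ⌊0.00940/0.00416667⌋ = 2.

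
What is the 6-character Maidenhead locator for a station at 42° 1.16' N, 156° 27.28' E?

QN82fa

Offset from 180°W / 90°S: lon 336.4547°, lat 132.0193°.
Field: 336.4547/20 → 16 → Q, 132.0193/10 → 13 → N; chars QN.
Square: 16.4547/2 → 8, 2.0193/1 → 2; chars 82.
Subsquare: 0.4547/0.0833333 → 5 → f, 0.0193/0.0416667 → 0 → a; chars fa.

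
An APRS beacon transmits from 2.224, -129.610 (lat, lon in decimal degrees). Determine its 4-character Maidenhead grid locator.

Offset from 180°W / 90°S: lon 50.39°, lat 92.22°.
Field: 50.39/20 → 2 → C, 92.22/10 → 9 → J; chars CJ.
Square: 10.39/2 → 5, 2.22/1 → 2; chars 52.

CJ52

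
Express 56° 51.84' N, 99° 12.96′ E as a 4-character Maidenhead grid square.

Add 180° to longitude and 90° to latitude: 279.22, 146.86.
Field: 279.22/20 → 13 → N, 146.86/10 → 14 → O; chars NO.
Square: 19.22/2 → 9, 6.86/1 → 6; chars 96.

NO96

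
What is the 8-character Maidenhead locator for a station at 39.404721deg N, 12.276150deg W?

IM39uj67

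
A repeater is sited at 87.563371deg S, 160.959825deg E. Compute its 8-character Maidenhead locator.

Add 180° to longitude and 90° to latitude: 340.95983, 2.43663.
Field: 340.95983/20 → 17 → R, 2.43663/10 → 0 → A; chars RA.
Square: 0.95983/2 → 0, 2.43663/1 → 2; chars 02.
Subsquare: 0.95983/0.0833333 → 11 → l, 0.43663/0.0416667 → 10 → k; chars lk.
Extended square: 0.04316/0.00833333 → 5, 0.01996/0.00416667 → 4; chars 54.

RA02lk54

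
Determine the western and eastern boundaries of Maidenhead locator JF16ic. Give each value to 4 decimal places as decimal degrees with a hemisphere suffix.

2.6667° E, 2.7500° E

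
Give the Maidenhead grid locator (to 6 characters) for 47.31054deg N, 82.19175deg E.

Offset from 180°W / 90°S: lon 262.1918°, lat 137.3105°.
Field: lon ⌊262.1918/20⌋ = 13 → N; lat ⌊137.3105/10⌋ = 13 → N.
Square: lon ⌊2.1918/2⌋ = 1; lat ⌊7.3105/1⌋ = 7.
Subsquare: lon ⌊0.1918/0.0833333⌋ = 2 → c; lat ⌊0.3105/0.0416667⌋ = 7 → h.

NN17ch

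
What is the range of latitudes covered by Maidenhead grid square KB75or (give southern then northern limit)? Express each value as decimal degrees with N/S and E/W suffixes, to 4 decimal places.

74.2917° S, 74.2500° S

Field K=10, B=1: +10·20° lon, +1·10° lat → SW at lon 20°, lat -80°.
Square 7, 5: +7·2° lon, +5·1° lat → SW at lon 34°, lat -75°.
Subsquare o=14, r=17: +14·0.0833333° lon, +17·0.0416667° lat → SW at lon 35.1667°, lat -74.2917°.
Cell spans 0.0833333° lon × 0.0416667° lat.
south 74.2917° S, north 74.2500° S.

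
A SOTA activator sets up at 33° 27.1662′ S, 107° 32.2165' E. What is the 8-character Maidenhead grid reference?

OF36sn41

Add 180° to longitude and 90° to latitude: 287.53694, 56.54723.
Field: lon ⌊287.53694/20⌋ = 14 → O; lat ⌊56.54723/10⌋ = 5 → F.
Square: lon ⌊7.53694/2⌋ = 3; lat ⌊6.54723/1⌋ = 6.
Subsquare: lon ⌊1.53694/0.0833333⌋ = 18 → s; lat ⌊0.54723/0.0416667⌋ = 13 → n.
Extended square: lon ⌊0.03694/0.00833333⌋ = 4; lat ⌊0.00556/0.00416667⌋ = 1.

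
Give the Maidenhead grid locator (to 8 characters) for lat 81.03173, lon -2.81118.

Add 180° to longitude and 90° to latitude: 177.18882, 171.03173.
Field: 177.18882/20 → 8 → I, 171.03173/10 → 17 → R; chars IR.
Square: 17.18882/2 → 8, 1.03173/1 → 1; chars 81.
Subsquare: 1.18882/0.0833333 → 14 → o, 0.03173/0.0416667 → 0 → a; chars oa.
Extended square: 0.02215/0.00833333 → 2, 0.03173/0.00416667 → 7; chars 27.

IR81oa27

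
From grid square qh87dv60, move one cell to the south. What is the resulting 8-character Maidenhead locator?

Latitude extended square 0; −1 → -1, wraps to 9, carry into subsquare.
Latitude subsquare v = 21; −1 → 20 = u.
The longitude characters are unchanged.

QH87du69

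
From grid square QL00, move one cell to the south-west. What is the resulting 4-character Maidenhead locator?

Longitude square 0; −1 → -1, wraps to 9, carry into field.
Longitude field Q = 16; −1 → 15 = P.
Latitude square 0; −1 → -1, wraps to 9, carry into field.
Latitude field L = 11; −1 → 10 = K.

PK99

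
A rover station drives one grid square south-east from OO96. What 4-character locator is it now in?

PO05

Longitude square 9; +1 → 10, wraps to 0, carry into field.
Longitude field O = 14; +1 → 15 = P.
Latitude square 6; −1 → 5.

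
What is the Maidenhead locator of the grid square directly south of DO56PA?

Latitude subsquare a = 0; −1 → -1, wraps to 23 = x, carry into square.
Latitude square 6; −1 → 5.
The longitude characters are unchanged.

DO55px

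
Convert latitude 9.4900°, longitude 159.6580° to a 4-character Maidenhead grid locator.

Shift to the Maidenhead origin (180°W, 90°S): lon 339.66, lat 99.49.
Field (20°×10°, letters A–R): 339.66/20 → 16 → Q, 99.49/10 → 9 → J; chars QJ.
Square (2°×1°, digits 0–9): 19.66/2 → 9, 9.49/1 → 9; chars 99.

QJ99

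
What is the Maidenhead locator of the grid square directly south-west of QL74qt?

QL74ps

Longitude subsquare q = 16; −1 → 15 = p.
Latitude subsquare t = 19; −1 → 18 = s.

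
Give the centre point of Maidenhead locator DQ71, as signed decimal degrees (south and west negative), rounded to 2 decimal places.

71.50, -105.00

Field D=3, Q=16: +3·20° lon, +16·10° lat → SW at lon -120°, lat 70°.
Square 7, 1: +7·2° lon, +1·1° lat → SW at lon -106°, lat 71°.
Cell spans 2° lon × 1° lat. Centre is SW corner plus half of each.
latitude 71.50, longitude -105.00.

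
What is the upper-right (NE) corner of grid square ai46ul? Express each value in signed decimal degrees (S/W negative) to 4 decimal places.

Field A=0, I=8: +0·20° lon, +8·10° lat → SW at lon -180°, lat -10°.
Square 4, 6: +4·2° lon, +6·1° lat → SW at lon -172°, lat -4°.
Subsquare u=20, l=11: +20·0.0833333° lon, +11·0.0416667° lat → SW at lon -170.333°, lat -3.54167°.
Cell spans 0.0833333° lon × 0.0416667° lat. NE corner is SW corner plus one full cell.
latitude -3.5000, longitude -170.2500.

-3.5000, -170.2500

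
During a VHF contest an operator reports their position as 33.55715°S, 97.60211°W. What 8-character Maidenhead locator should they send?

EF16ek76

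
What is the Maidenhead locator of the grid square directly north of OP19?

Latitude square 9; +1 → 10, wraps to 0, carry into field.
Latitude field P = 15; +1 → 16 = Q.
The longitude characters are unchanged.

OQ10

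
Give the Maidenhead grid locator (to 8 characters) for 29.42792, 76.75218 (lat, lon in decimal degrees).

Add 180° to longitude and 90° to latitude: 256.75218, 119.42792.
Field: lon ⌊256.75218/20⌋ = 12 → M; lat ⌊119.42792/10⌋ = 11 → L.
Square: lon ⌊16.75218/2⌋ = 8; lat ⌊9.42792/1⌋ = 9.
Subsquare: lon ⌊0.75218/0.0833333⌋ = 9 → j; lat ⌊0.42792/0.0416667⌋ = 10 → k.
Extended square: lon ⌊0.00218/0.00833333⌋ = 0; lat ⌊0.01125/0.00416667⌋ = 2.

ML89jk02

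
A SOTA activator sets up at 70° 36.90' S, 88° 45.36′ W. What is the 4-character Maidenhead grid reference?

EB59

Shift to the Maidenhead origin (180°W, 90°S): lon 91.24, lat 19.39.
Field: 91.24/20 → 4 → E, 19.39/10 → 1 → B; chars EB.
Square: 11.24/2 → 5, 9.39/1 → 9; chars 59.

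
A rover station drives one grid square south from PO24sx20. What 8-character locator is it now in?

Latitude extended square 0; −1 → -1, wraps to 9, carry into subsquare.
Latitude subsquare x = 23; −1 → 22 = w.
The longitude characters are unchanged.

PO24sw29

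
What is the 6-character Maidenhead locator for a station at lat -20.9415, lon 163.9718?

RG19xb

Shift to the Maidenhead origin (180°W, 90°S): lon 343.9718, lat 69.0585.
Field (20°×10°, letters A–R): 343.9718/20 → 17 → R, 69.0585/10 → 6 → G; chars RG.
Square (2°×1°, digits 0–9): 3.9718/2 → 1, 9.0585/1 → 9; chars 19.
Subsquare (5′×2.5′, letters a–x): 1.9718/0.0833333 → 23 → x, 0.0585/0.0416667 → 1 → b; chars xb.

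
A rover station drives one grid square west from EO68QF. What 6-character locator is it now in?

EO68pf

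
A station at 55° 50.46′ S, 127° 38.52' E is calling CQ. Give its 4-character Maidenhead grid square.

Add 180° to longitude and 90° to latitude: 307.64, 34.16.
Field: lon ⌊307.64/20⌋ = 15 → P; lat ⌊34.16/10⌋ = 3 → D.
Square: lon ⌊7.64/2⌋ = 3; lat ⌊4.16/1⌋ = 4.

PD34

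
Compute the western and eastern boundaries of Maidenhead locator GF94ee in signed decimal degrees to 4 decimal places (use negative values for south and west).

Field G=6, F=5: +6·20° lon, +5·10° lat → SW at lon -60°, lat -40°.
Square 9, 4: +9·2° lon, +4·1° lat → SW at lon -42°, lat -36°.
Subsquare e=4, e=4: +4·0.0833333° lon, +4·0.0416667° lat → SW at lon -41.6667°, lat -35.8333°.
Cell spans 0.0833333° lon × 0.0416667° lat.
west -41.6667, east -41.5833.

-41.6667, -41.5833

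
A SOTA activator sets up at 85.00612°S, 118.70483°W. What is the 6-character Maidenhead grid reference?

Add 180° to longitude and 90° to latitude: 61.2952, 4.9939.
Field: 61.2952/20 → 3 → D, 4.9939/10 → 0 → A; chars DA.
Square: 1.2952/2 → 0, 4.9939/1 → 4; chars 04.
Subsquare: 1.2952/0.0833333 → 15 → p, 0.9939/0.0416667 → 23 → x; chars px.

DA04px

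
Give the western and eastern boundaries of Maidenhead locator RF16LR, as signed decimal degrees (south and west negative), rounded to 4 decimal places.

162.9167, 163.0000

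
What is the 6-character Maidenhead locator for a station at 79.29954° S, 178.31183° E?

RB90dq

Add 180° to longitude and 90° to latitude: 358.3118, 10.7005.
Field (20°×10°, letters A–R): 358.3118/20 → 17 → R, 10.7005/10 → 1 → B; chars RB.
Square (2°×1°, digits 0–9): 18.3118/2 → 9, 0.7005/1 → 0; chars 90.
Subsquare (5′×2.5′, letters a–x): 0.3118/0.0833333 → 3 → d, 0.7005/0.0416667 → 16 → q; chars dq.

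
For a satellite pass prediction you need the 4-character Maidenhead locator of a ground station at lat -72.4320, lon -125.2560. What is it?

CB77

Shift to the Maidenhead origin (180°W, 90°S): lon 54.74, lat 17.57.
Field: lon ⌊54.74/20⌋ = 2 → C; lat ⌊17.57/10⌋ = 1 → B.
Square: lon ⌊14.74/2⌋ = 7; lat ⌊7.57/1⌋ = 7.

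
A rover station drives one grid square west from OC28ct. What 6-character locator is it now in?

OC28bt

Longitude subsquare c = 2; −1 → 1 = b.
The latitude characters are unchanged.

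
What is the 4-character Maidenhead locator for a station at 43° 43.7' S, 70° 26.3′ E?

ME56

Add 180° to longitude and 90° to latitude: 250.44, 46.27.
Field (20°×10°, letters A–R): lon ⌊250.44/20⌋ = 12 → M; lat ⌊46.27/10⌋ = 4 → E.
Square (2°×1°, digits 0–9): lon ⌊10.44/2⌋ = 5; lat ⌊6.27/1⌋ = 6.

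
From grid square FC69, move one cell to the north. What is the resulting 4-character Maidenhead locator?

FD60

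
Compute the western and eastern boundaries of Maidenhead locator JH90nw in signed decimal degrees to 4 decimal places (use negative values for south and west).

19.0833, 19.1667

Field J=9, H=7: +9·20° lon, +7·10° lat → SW at lon 0°, lat -20°.
Square 9, 0: +9·2° lon, +0·1° lat → SW at lon 18°, lat -20°.
Subsquare n=13, w=22: +13·0.0833333° lon, +22·0.0416667° lat → SW at lon 19.0833°, lat -19.0833°.
Cell spans 0.0833333° lon × 0.0416667° lat.
west 19.0833, east 19.1667.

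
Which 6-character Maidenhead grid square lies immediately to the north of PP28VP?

Latitude subsquare p = 15; +1 → 16 = q.
The longitude characters are unchanged.

PP28vq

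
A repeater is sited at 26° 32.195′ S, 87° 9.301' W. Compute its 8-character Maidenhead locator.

EG63kl11

Offset from 180°W / 90°S: lon 92.84498°, lat 63.46342°.
Field (20°×10°, letters A–R): lon ⌊92.84498/20⌋ = 4 → E; lat ⌊63.46342/10⌋ = 6 → G.
Square (2°×1°, digits 0–9): lon ⌊12.84498/2⌋ = 6; lat ⌊3.46342/1⌋ = 3.
Subsquare (5′×2.5′, letters a–x): lon ⌊0.84498/0.0833333⌋ = 10 → k; lat ⌊0.46342/0.0416667⌋ = 11 → l.
Extended square (30″×15″, digits 0–9): lon ⌊0.01165/0.00833333⌋ = 1; lat ⌊0.00508/0.00416667⌋ = 1.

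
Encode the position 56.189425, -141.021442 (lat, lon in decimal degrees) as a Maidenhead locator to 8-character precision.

Offset from 180°W / 90°S: lon 38.97856°, lat 146.18942°.
Field: lon ⌊38.97856/20⌋ = 1 → B; lat ⌊146.18942/10⌋ = 14 → O.
Square: lon ⌊18.97856/2⌋ = 9; lat ⌊6.18942/1⌋ = 6.
Subsquare: lon ⌊0.97856/0.0833333⌋ = 11 → l; lat ⌊0.18942/0.0416667⌋ = 4 → e.
Extended square: lon ⌊0.06189/0.00833333⌋ = 7; lat ⌊0.02276/0.00416667⌋ = 5.

BO96le75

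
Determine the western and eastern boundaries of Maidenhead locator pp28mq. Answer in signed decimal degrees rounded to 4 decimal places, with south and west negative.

125.0000, 125.0833

Field P=15, P=15: +15·20° lon, +15·10° lat → SW at lon 120°, lat 60°.
Square 2, 8: +2·2° lon, +8·1° lat → SW at lon 124°, lat 68°.
Subsquare m=12, q=16: +12·0.0833333° lon, +16·0.0416667° lat → SW at lon 125°, lat 68.6667°.
Cell spans 0.0833333° lon × 0.0416667° lat.
west 125.0000, east 125.0833.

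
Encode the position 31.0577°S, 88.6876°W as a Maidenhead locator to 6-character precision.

EF58pw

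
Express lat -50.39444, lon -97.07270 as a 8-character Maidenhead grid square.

ED19lo15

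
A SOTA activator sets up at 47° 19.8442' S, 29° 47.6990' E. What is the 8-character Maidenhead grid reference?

KE42vq50

Shift to the Maidenhead origin (180°W, 90°S): lon 209.79498, lat 42.66926.
Field (20°×10°, letters A–R): lon ⌊209.79498/20⌋ = 10 → K; lat ⌊42.66926/10⌋ = 4 → E.
Square (2°×1°, digits 0–9): lon ⌊9.79498/2⌋ = 4; lat ⌊2.66926/1⌋ = 2.
Subsquare (5′×2.5′, letters a–x): lon ⌊1.79498/0.0833333⌋ = 21 → v; lat ⌊0.66926/0.0416667⌋ = 16 → q.
Extended square (30″×15″, digits 0–9): lon ⌊0.04498/0.00833333⌋ = 5; lat ⌊0.00260/0.00416667⌋ = 0.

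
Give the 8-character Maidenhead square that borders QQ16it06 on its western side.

QQ16ht96

Longitude extended square 0; −1 → -1, wraps to 9, carry into subsquare.
Longitude subsquare i = 8; −1 → 7 = h.
The latitude characters are unchanged.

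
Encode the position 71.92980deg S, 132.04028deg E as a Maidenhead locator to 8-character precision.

Offset from 180°W / 90°S: lon 312.04028°, lat 18.07020°.
Field: 312.04028/20 → 15 → P, 18.07020/10 → 1 → B; chars PB.
Square: 12.04028/2 → 6, 8.07020/1 → 8; chars 68.
Subsquare: 0.04028/0.0833333 → 0 → a, 0.07020/0.0416667 → 1 → b; chars ab.
Extended square: 0.04028/0.00833333 → 4, 0.02853/0.00416667 → 6; chars 46.

PB68ab46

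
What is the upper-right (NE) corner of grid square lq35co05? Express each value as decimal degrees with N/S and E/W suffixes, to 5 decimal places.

Field L=11, Q=16: +11·20° lon, +16·10° lat → SW at lon 40°, lat 70°.
Square 3, 5: +3·2° lon, +5·1° lat → SW at lon 46°, lat 75°.
Subsquare c=2, o=14: +2·0.0833333° lon, +14·0.0416667° lat → SW at lon 46.1667°, lat 75.5833°.
Extended square 0, 5: +0·0.00833333° lon, +5·0.00416667° lat → SW at lon 46.1667°, lat 75.6042°.
Cell spans 0.00833333° lon × 0.00416667° lat. NE corner is SW corner plus one full cell.
latitude 75.60833° N, longitude 46.17500° E.

75.60833° N, 46.17500° E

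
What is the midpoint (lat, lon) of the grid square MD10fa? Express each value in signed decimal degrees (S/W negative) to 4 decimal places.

-59.9792, 62.4583

Field M=12, D=3: +12·20° lon, +3·10° lat → SW at lon 60°, lat -60°.
Square 1, 0: +1·2° lon, +0·1° lat → SW at lon 62°, lat -60°.
Subsquare f=5, a=0: +5·0.0833333° lon, +0·0.0416667° lat → SW at lon 62.4167°, lat -60°.
Cell spans 0.0833333° lon × 0.0416667° lat. Centre is SW corner plus half of each.
latitude -59.9792, longitude 62.4583.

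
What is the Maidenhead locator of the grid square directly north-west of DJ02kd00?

Longitude extended square 0; −1 → -1, wraps to 9, carry into subsquare.
Longitude subsquare k = 10; −1 → 9 = j.
Latitude extended square 0; +1 → 1.

DJ02jd91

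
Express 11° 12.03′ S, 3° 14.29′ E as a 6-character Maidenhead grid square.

JH18ot

Add 180° to longitude and 90° to latitude: 183.2382, 78.7995.
Field (20°×10°, letters A–R): 183.2382/20 → 9 → J, 78.7995/10 → 7 → H; chars JH.
Square (2°×1°, digits 0–9): 3.2382/2 → 1, 8.7995/1 → 8; chars 18.
Subsquare (5′×2.5′, letters a–x): 1.2382/0.0833333 → 14 → o, 0.7995/0.0416667 → 19 → t; chars ot.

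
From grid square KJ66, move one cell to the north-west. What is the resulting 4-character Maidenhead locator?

Longitude square 6; −1 → 5.
Latitude square 6; +1 → 7.

KJ57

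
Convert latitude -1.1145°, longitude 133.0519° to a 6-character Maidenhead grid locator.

PI68mv

Add 180° to longitude and 90° to latitude: 313.0519, 88.8855.
Field (20°×10°, letters A–R): lon ⌊313.0519/20⌋ = 15 → P; lat ⌊88.8855/10⌋ = 8 → I.
Square (2°×1°, digits 0–9): lon ⌊13.0519/2⌋ = 6; lat ⌊8.8855/1⌋ = 8.
Subsquare (5′×2.5′, letters a–x): lon ⌊1.0519/0.0833333⌋ = 12 → m; lat ⌊0.8855/0.0416667⌋ = 21 → v.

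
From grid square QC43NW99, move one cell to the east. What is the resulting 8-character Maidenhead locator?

Longitude extended square 9; +1 → 10, wraps to 0, carry into subsquare.
Longitude subsquare n = 13; +1 → 14 = o.
The latitude characters are unchanged.

QC43ow09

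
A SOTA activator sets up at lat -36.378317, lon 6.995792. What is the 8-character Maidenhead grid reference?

JF33lo99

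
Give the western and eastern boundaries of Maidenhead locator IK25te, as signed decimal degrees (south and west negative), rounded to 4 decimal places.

Field I=8, K=10: +8·20° lon, +10·10° lat → SW at lon -20°, lat 10°.
Square 2, 5: +2·2° lon, +5·1° lat → SW at lon -16°, lat 15°.
Subsquare t=19, e=4: +19·0.0833333° lon, +4·0.0416667° lat → SW at lon -14.4167°, lat 15.1667°.
Cell spans 0.0833333° lon × 0.0416667° lat.
west -14.4167, east -14.3333.

-14.4167, -14.3333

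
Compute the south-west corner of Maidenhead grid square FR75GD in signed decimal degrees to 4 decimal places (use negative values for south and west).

85.1250, -65.5000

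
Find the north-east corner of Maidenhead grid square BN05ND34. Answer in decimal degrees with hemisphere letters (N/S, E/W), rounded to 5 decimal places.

45.14583° N, 158.88333° W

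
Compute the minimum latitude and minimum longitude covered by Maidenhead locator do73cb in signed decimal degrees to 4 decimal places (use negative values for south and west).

53.0417, -105.8333

Field D=3, O=14: +3·20° lon, +14·10° lat → SW at lon -120°, lat 50°.
Square 7, 3: +7·2° lon, +3·1° lat → SW at lon -106°, lat 53°.
Subsquare c=2, b=1: +2·0.0833333° lon, +1·0.0416667° lat → SW at lon -105.833°, lat 53.0417°.
latitude 53.0417, longitude -105.8333.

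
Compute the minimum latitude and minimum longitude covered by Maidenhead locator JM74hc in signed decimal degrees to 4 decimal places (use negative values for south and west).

Field J=9, M=12: +9·20° lon, +12·10° lat → SW at lon 0°, lat 30°.
Square 7, 4: +7·2° lon, +4·1° lat → SW at lon 14°, lat 34°.
Subsquare h=7, c=2: +7·0.0833333° lon, +2·0.0416667° lat → SW at lon 14.5833°, lat 34.0833°.
latitude 34.0833, longitude 14.5833.

34.0833, 14.5833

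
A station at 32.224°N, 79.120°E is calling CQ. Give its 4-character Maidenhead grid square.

Add 180° to longitude and 90° to latitude: 259.12, 122.22.
Field: lon ⌊259.12/20⌋ = 12 → M; lat ⌊122.22/10⌋ = 12 → M.
Square: lon ⌊19.12/2⌋ = 9; lat ⌊2.22/1⌋ = 2.

MM92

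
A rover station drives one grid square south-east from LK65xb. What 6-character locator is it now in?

Longitude subsquare x = 23; +1 → 24, wraps to 0 = a, carry into square.
Longitude square 6; +1 → 7.
Latitude subsquare b = 1; −1 → 0 = a.

LK75aa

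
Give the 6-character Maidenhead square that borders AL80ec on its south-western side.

Longitude subsquare e = 4; −1 → 3 = d.
Latitude subsquare c = 2; −1 → 1 = b.

AL80db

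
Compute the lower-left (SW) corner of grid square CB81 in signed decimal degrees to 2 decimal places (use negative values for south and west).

-79.00, -124.00

Field C=2, B=1: +2·20° lon, +1·10° lat → SW at lon -140°, lat -80°.
Square 8, 1: +8·2° lon, +1·1° lat → SW at lon -124°, lat -79°.
latitude -79.00, longitude -124.00.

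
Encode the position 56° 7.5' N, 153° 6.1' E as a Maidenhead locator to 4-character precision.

Add 180° to longitude and 90° to latitude: 333.10, 146.12.
Field: 333.10/20 → 16 → Q, 146.12/10 → 14 → O; chars QO.
Square: 13.10/2 → 6, 6.12/1 → 6; chars 66.

QO66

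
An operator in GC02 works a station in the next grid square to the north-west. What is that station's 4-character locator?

FC93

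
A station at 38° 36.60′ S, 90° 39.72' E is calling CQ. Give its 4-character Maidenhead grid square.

NF51

Offset from 180°W / 90°S: lon 270.66°, lat 51.39°.
Field: lon ⌊270.66/20⌋ = 13 → N; lat ⌊51.39/10⌋ = 5 → F.
Square: lon ⌊10.66/2⌋ = 5; lat ⌊1.39/1⌋ = 1.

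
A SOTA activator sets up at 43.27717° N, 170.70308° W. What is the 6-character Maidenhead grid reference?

AN43pg

Add 180° to longitude and 90° to latitude: 9.2969, 133.2772.
Field (20°×10°, letters A–R): 9.2969/20 → 0 → A, 133.2772/10 → 13 → N; chars AN.
Square (2°×1°, digits 0–9): 9.2969/2 → 4, 3.2772/1 → 3; chars 43.
Subsquare (5′×2.5′, letters a–x): 1.2969/0.0833333 → 15 → p, 0.2772/0.0416667 → 6 → g; chars pg.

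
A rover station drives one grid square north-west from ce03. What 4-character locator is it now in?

Longitude square 0; −1 → -1, wraps to 9, carry into field.
Longitude field C = 2; −1 → 1 = B.
Latitude square 3; +1 → 4.

BE94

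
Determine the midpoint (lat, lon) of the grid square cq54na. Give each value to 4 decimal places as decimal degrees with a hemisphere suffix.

74.0208° N, 128.8750° W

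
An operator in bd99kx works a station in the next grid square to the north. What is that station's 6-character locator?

BE90ka

Latitude subsquare x = 23; +1 → 24, wraps to 0 = a, carry into square.
Latitude square 9; +1 → 10, wraps to 0, carry into field.
Latitude field D = 3; +1 → 4 = E.
The longitude characters are unchanged.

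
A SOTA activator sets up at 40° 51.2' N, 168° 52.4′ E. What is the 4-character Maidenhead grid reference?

RN40

Add 180° to longitude and 90° to latitude: 348.87, 130.85.
Field: 348.87/20 → 17 → R, 130.85/10 → 13 → N; chars RN.
Square: 8.87/2 → 4, 0.85/1 → 0; chars 40.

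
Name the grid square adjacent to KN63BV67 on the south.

KN63bv66

Latitude extended square 7; −1 → 6.
The longitude characters are unchanged.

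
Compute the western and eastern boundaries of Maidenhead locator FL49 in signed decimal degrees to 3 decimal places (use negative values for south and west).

Field F=5, L=11: +5·20° lon, +11·10° lat → SW at lon -80°, lat 20°.
Square 4, 9: +4·2° lon, +9·1° lat → SW at lon -72°, lat 29°.
Cell spans 2° lon × 1° lat.
west -72.000, east -70.000.

-72.000, -70.000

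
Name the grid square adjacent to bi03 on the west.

Longitude square 0; −1 → -1, wraps to 9, carry into field.
Longitude field B = 1; −1 → 0 = A.
The latitude characters are unchanged.

AI93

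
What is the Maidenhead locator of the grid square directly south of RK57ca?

Latitude subsquare a = 0; −1 → -1, wraps to 23 = x, carry into square.
Latitude square 7; −1 → 6.
The longitude characters are unchanged.

RK56cx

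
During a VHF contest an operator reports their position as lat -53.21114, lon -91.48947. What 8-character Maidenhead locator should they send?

Shift to the Maidenhead origin (180°W, 90°S): lon 88.51053, lat 36.78886.
Field: 88.51053/20 → 4 → E, 36.78886/10 → 3 → D; chars ED.
Square: 8.51053/2 → 4, 6.78886/1 → 6; chars 46.
Subsquare: 0.51053/0.0833333 → 6 → g, 0.78886/0.0416667 → 18 → s; chars gs.
Extended square: 0.01053/0.00833333 → 1, 0.03886/0.00416667 → 9; chars 19.

ED46gs19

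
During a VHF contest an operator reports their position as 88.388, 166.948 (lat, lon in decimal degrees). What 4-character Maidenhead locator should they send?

Shift to the Maidenhead origin (180°W, 90°S): lon 346.95, lat 178.39.
Field (20°×10°, letters A–R): lon ⌊346.95/20⌋ = 17 → R; lat ⌊178.39/10⌋ = 17 → R.
Square (2°×1°, digits 0–9): lon ⌊6.95/2⌋ = 3; lat ⌊8.39/1⌋ = 8.

RR38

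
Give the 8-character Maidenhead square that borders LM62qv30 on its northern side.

LM62qv31

Latitude extended square 0; +1 → 1.
The longitude characters are unchanged.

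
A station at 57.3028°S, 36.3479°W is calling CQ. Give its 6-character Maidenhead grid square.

HD12tq

Offset from 180°W / 90°S: lon 143.6521°, lat 32.6972°.
Field: lon ⌊143.6521/20⌋ = 7 → H; lat ⌊32.6972/10⌋ = 3 → D.
Square: lon ⌊3.6521/2⌋ = 1; lat ⌊2.6972/1⌋ = 2.
Subsquare: lon ⌊1.6521/0.0833333⌋ = 19 → t; lat ⌊0.6972/0.0416667⌋ = 16 → q.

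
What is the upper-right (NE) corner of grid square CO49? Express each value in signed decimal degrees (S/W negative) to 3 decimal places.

60.000, -130.000

Field C=2, O=14: +2·20° lon, +14·10° lat → SW at lon -140°, lat 50°.
Square 4, 9: +4·2° lon, +9·1° lat → SW at lon -132°, lat 59°.
Cell spans 2° lon × 1° lat. NE corner is SW corner plus one full cell.
latitude 60.000, longitude -130.000.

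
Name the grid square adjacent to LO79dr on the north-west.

LO79cs

Longitude subsquare d = 3; −1 → 2 = c.
Latitude subsquare r = 17; +1 → 18 = s.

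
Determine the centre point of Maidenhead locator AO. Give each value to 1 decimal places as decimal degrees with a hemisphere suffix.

55.0° N, 170.0° W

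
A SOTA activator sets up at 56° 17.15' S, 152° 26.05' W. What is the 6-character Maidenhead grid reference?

BD33sr

Add 180° to longitude and 90° to latitude: 27.5658, 33.7142.
Field: lon ⌊27.5658/20⌋ = 1 → B; lat ⌊33.7142/10⌋ = 3 → D.
Square: lon ⌊7.5658/2⌋ = 3; lat ⌊3.7142/1⌋ = 3.
Subsquare: lon ⌊1.5658/0.0833333⌋ = 18 → s; lat ⌊0.7142/0.0416667⌋ = 17 → r.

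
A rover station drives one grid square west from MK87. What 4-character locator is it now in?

Longitude square 8; −1 → 7.
The latitude characters are unchanged.

MK77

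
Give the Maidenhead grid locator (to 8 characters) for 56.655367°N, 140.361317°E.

Offset from 180°W / 90°S: lon 320.36132°, lat 146.65537°.
Field: 320.36132/20 → 16 → Q, 146.65537/10 → 14 → O; chars QO.
Square: 0.36132/2 → 0, 6.65537/1 → 6; chars 06.
Subsquare: 0.36132/0.0833333 → 4 → e, 0.65537/0.0416667 → 15 → p; chars ep.
Extended square: 0.02798/0.00833333 → 3, 0.03037/0.00416667 → 7; chars 37.

QO06ep37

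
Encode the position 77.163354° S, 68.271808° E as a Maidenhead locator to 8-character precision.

Add 180° to longitude and 90° to latitude: 248.27181, 12.83665.
Field (20°×10°, letters A–R): lon ⌊248.27181/20⌋ = 12 → M; lat ⌊12.83665/10⌋ = 1 → B.
Square (2°×1°, digits 0–9): lon ⌊8.27181/2⌋ = 4; lat ⌊2.83665/1⌋ = 2.
Subsquare (5′×2.5′, letters a–x): lon ⌊0.27181/0.0833333⌋ = 3 → d; lat ⌊0.83665/0.0416667⌋ = 20 → u.
Extended square (30″×15″, digits 0–9): lon ⌊0.02181/0.00833333⌋ = 2; lat ⌊0.00331/0.00416667⌋ = 0.

MB42du20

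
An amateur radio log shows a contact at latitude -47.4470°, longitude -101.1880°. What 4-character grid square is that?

DE92

Offset from 180°W / 90°S: lon 78.81°, lat 42.55°.
Field: 78.81/20 → 3 → D, 42.55/10 → 4 → E; chars DE.
Square: 18.81/2 → 9, 2.55/1 → 2; chars 92.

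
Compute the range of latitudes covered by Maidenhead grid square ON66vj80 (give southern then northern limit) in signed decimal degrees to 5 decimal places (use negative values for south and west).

46.37500, 46.37917

Field O=14, N=13: +14·20° lon, +13·10° lat → SW at lon 100°, lat 40°.
Square 6, 6: +6·2° lon, +6·1° lat → SW at lon 112°, lat 46°.
Subsquare v=21, j=9: +21·0.0833333° lon, +9·0.0416667° lat → SW at lon 113.75°, lat 46.375°.
Extended square 8, 0: +8·0.00833333° lon, +0·0.00416667° lat → SW at lon 113.817°, lat 46.375°.
Cell spans 0.00833333° lon × 0.00416667° lat.
south 46.37500, north 46.37917.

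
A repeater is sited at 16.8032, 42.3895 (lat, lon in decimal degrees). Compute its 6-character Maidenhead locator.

Offset from 180°W / 90°S: lon 222.3895°, lat 106.8032°.
Field: lon ⌊222.3895/20⌋ = 11 → L; lat ⌊106.8032/10⌋ = 10 → K.
Square: lon ⌊2.3895/2⌋ = 1; lat ⌊6.8032/1⌋ = 6.
Subsquare: lon ⌊0.3895/0.0833333⌋ = 4 → e; lat ⌊0.8032/0.0416667⌋ = 19 → t.

LK16et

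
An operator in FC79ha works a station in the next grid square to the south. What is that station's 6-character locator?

Latitude subsquare a = 0; −1 → -1, wraps to 23 = x, carry into square.
Latitude square 9; −1 → 8.
The longitude characters are unchanged.

FC78hx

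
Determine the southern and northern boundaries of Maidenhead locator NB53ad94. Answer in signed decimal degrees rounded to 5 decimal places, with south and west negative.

-76.85833, -76.85417

Field N=13, B=1: +13·20° lon, +1·10° lat → SW at lon 80°, lat -80°.
Square 5, 3: +5·2° lon, +3·1° lat → SW at lon 90°, lat -77°.
Subsquare a=0, d=3: +0·0.0833333° lon, +3·0.0416667° lat → SW at lon 90°, lat -76.875°.
Extended square 9, 4: +9·0.00833333° lon, +4·0.00416667° lat → SW at lon 90.075°, lat -76.8583°.
Cell spans 0.00833333° lon × 0.00416667° lat.
south -76.85833, north -76.85417.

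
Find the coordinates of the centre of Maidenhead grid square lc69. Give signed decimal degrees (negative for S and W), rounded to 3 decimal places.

-60.500, 53.000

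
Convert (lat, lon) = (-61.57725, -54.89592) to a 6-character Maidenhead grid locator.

GC28nk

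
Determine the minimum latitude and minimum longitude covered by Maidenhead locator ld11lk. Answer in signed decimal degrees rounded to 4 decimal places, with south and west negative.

Field L=11, D=3: +11·20° lon, +3·10° lat → SW at lon 40°, lat -60°.
Square 1, 1: +1·2° lon, +1·1° lat → SW at lon 42°, lat -59°.
Subsquare l=11, k=10: +11·0.0833333° lon, +10·0.0416667° lat → SW at lon 42.9167°, lat -58.5833°.
latitude -58.5833, longitude 42.9167.

-58.5833, 42.9167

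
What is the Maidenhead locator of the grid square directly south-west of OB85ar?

OB75xq

Longitude subsquare a = 0; −1 → -1, wraps to 23 = x, carry into square.
Longitude square 8; −1 → 7.
Latitude subsquare r = 17; −1 → 16 = q.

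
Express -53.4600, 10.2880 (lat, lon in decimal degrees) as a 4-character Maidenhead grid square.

JD56

Add 180° to longitude and 90° to latitude: 190.29, 36.54.
Field: 190.29/20 → 9 → J, 36.54/10 → 3 → D; chars JD.
Square: 10.29/2 → 5, 6.54/1 → 6; chars 56.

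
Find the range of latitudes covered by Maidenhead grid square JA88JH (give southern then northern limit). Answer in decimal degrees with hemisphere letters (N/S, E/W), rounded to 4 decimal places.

81.7083° S, 81.6667° S

Field J=9, A=0: +9·20° lon, +0·10° lat → SW at lon 0°, lat -90°.
Square 8, 8: +8·2° lon, +8·1° lat → SW at lon 16°, lat -82°.
Subsquare j=9, h=7: +9·0.0833333° lon, +7·0.0416667° lat → SW at lon 16.75°, lat -81.7083°.
Cell spans 0.0833333° lon × 0.0416667° lat.
south 81.7083° S, north 81.6667° S.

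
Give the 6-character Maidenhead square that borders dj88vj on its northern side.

Latitude subsquare j = 9; +1 → 10 = k.
The longitude characters are unchanged.

DJ88vk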